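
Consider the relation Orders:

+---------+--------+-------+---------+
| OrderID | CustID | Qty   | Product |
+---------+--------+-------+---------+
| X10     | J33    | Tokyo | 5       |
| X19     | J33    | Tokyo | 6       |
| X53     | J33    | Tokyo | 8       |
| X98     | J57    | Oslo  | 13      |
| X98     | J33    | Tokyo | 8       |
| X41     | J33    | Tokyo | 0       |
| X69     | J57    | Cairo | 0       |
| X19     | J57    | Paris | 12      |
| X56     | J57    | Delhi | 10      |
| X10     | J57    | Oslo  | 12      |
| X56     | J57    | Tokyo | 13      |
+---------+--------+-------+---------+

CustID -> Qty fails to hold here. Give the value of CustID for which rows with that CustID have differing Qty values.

CustID=J33: 5 rows → Qty = Tokyo, Tokyo, Tokyo, Tokyo, Tokyo ✓
CustID=J57: 6 rows → Qty takes values {Oslo, Cairo, Paris, Delhi, Tokyo} — violation
The only CustID value with inconsistent Qty is CustID=J57.

J57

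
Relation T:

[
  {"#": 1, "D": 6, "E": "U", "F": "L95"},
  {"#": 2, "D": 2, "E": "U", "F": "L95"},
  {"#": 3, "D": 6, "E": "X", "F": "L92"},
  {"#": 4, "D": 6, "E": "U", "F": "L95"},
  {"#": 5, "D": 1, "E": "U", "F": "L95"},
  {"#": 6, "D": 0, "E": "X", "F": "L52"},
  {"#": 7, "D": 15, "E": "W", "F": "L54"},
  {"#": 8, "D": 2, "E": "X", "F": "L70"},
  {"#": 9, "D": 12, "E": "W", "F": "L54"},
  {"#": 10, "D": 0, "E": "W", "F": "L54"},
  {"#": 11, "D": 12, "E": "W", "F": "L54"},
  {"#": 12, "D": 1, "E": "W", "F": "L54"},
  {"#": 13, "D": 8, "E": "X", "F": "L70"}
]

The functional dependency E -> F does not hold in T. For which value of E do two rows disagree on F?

E=U: rows 1, 2, 4, 5 → F = L95, L95, L95, L95 ✓
E=X: rows 3, 6, 8, 13 → F takes values {L92, L52, L70} — violation
E=W: rows 7, 9, 10, 11, 12 → F = L54, L54, L54, L54, L54 ✓
The only E value with inconsistent F is E=X.

X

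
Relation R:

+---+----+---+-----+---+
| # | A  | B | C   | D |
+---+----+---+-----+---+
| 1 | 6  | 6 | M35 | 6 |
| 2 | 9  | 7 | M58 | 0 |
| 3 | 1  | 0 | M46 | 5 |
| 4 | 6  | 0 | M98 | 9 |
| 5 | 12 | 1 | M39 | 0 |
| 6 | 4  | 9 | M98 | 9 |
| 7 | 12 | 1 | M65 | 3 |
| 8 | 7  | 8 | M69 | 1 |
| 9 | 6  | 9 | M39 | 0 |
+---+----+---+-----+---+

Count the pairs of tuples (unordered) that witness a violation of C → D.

0

C=M98: all 2 rows agree on D — 0 pairs.
C=M39: all 2 rows agree on D — 0 pairs.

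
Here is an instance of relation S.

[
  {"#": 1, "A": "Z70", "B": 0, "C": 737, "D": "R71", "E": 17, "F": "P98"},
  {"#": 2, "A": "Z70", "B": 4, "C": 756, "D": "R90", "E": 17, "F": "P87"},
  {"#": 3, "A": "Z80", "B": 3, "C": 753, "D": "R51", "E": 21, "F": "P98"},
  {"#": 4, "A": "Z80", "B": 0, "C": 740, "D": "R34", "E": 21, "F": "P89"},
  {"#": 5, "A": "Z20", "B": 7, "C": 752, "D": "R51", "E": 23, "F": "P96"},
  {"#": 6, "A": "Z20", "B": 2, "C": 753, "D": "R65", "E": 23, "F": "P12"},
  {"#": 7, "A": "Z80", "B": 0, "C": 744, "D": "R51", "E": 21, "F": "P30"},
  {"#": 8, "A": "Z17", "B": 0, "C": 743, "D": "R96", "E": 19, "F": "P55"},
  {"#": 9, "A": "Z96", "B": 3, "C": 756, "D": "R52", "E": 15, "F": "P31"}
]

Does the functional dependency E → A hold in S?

Yes

E=17: rows 1, 2 → A = Z70, Z70 ✓
E=21: rows 3, 4, 7 → A = Z80, Z80, Z80 ✓
E=23: rows 5, 6 → A = Z20, Z20 ✓
E=19: row 8 → A = Z17 ✓
E=15: row 9 → A = Z96 ✓
Every E value is associated with a single A value, so E → A holds.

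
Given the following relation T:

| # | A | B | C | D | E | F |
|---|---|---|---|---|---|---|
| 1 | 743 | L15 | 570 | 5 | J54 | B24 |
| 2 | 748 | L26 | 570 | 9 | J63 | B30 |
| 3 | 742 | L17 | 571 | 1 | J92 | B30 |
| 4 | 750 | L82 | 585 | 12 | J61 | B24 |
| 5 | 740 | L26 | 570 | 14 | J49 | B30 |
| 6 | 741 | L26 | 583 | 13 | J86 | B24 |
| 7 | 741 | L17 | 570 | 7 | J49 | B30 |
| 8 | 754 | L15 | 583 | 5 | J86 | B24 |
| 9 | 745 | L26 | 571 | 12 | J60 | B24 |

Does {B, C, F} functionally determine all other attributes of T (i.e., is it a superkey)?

No

Rows 2 and 5 have the same {B, C, F} value (B=L26, C=570, F=B30) but are distinct tuples, so {B, C, F} does not determine every attribute — not a superkey.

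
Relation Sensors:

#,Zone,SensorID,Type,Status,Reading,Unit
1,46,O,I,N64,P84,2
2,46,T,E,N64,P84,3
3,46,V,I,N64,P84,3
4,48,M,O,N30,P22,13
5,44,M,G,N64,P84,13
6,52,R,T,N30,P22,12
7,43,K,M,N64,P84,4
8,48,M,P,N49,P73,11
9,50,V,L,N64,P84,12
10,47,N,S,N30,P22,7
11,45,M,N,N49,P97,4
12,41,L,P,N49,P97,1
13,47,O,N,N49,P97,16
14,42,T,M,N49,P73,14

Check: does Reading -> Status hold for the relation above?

Reading=P84: rows 1, 2, 3, 5, 7, 9 → Status = N64, N64, N64, N64, N64, N64 ✓
Reading=P22: rows 4, 6, 10 → Status = N30, N30, N30 ✓
Reading=P73: rows 8, 14 → Status = N49, N49 ✓
Reading=P97: rows 11, 12, 13 → Status = N49, N49, N49 ✓
Every Reading value is associated with a single Status value, so Reading -> Status holds.

Yes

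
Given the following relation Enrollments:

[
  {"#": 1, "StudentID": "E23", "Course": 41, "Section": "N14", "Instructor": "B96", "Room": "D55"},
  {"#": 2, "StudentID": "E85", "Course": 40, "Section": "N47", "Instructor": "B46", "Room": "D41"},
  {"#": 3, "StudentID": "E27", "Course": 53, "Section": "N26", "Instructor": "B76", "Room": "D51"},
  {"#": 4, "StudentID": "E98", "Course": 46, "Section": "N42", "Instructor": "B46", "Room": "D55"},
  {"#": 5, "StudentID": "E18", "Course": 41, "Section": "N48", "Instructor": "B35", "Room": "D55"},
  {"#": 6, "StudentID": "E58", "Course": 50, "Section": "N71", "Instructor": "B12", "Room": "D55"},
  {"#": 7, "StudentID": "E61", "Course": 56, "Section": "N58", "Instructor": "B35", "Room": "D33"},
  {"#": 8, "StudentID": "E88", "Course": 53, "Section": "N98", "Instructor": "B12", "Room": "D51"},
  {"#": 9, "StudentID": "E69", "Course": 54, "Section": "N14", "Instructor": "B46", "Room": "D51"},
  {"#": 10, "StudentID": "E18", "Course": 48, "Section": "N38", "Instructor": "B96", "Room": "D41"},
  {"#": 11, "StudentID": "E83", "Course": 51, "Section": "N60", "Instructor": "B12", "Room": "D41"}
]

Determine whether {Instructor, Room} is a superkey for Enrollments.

All 11 rows have distinct {Instructor, Room} values, so {Instructor, Room} → (all attributes) holds and {Instructor, Room} is a superkey.

Yes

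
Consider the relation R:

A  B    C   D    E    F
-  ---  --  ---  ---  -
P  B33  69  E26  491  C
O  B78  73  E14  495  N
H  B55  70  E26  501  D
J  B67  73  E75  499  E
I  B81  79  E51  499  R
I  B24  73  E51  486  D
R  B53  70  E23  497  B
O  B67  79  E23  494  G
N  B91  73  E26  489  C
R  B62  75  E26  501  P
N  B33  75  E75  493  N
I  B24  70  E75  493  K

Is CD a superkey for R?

Yes

All 12 rows have distinct CD values, so CD → (all attributes) holds and CD is a superkey.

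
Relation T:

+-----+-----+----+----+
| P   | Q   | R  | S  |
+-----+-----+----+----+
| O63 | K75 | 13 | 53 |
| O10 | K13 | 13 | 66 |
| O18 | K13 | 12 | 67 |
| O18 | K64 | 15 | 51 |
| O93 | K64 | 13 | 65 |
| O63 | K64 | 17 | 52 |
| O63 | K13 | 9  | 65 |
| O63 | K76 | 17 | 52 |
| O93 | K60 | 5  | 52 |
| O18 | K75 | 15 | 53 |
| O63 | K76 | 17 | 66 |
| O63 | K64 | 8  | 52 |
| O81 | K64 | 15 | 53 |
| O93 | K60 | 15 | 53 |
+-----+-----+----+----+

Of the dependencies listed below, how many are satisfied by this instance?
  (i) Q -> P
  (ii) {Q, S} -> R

(i) Q -> P: Q=K75: 2 rows → P takes values {O63, O18} — violation; Q=K13: 3 rows → P takes values {O10, O18, O63} — violation; Q=K64: 5 rows → P takes values {O18, O93, O63, O81} — violation — fails.
(ii) {Q, S} -> R: (Q=K75, S=53): 2 rows → R takes values {13, 15} — violation; (Q=K64, S=52): 2 rows → R takes values {17, 8} — violation — fails.
None of the 2 dependencies hold.

0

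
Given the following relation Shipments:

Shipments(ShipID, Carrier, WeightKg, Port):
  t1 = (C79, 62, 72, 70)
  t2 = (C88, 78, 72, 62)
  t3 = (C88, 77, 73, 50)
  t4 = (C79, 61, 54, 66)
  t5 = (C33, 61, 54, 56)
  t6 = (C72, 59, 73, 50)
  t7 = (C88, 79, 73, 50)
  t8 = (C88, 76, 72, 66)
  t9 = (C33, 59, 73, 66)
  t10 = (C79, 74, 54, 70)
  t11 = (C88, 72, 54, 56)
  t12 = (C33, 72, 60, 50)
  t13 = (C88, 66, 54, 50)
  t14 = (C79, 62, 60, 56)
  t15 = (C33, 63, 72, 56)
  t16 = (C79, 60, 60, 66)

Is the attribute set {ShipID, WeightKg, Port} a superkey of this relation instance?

Rows 3 and 7 have the same {ShipID, WeightKg, Port} value (ShipID=C88, WeightKg=73, Port=50) but are distinct tuples, so {ShipID, WeightKg, Port} does not determine every attribute — not a superkey.

No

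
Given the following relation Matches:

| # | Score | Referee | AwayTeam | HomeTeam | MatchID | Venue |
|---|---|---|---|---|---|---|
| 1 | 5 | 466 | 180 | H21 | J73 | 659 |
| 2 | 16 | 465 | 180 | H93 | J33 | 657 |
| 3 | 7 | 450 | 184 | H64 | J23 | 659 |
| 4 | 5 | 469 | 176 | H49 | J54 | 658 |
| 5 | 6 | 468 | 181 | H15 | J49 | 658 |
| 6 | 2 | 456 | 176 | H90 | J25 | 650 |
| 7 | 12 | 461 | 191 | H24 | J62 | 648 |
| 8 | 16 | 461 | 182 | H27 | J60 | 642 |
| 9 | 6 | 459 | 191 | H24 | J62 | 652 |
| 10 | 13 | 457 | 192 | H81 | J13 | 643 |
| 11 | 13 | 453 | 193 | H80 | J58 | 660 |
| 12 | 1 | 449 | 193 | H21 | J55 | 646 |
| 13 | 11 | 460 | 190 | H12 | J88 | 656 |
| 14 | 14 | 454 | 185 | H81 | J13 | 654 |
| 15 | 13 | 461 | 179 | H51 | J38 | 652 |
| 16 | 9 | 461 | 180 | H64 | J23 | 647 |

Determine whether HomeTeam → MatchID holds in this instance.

No

HomeTeam=H21: rows 1, 12 → MatchID takes values {J73, J55} — violation
HomeTeam=H93: row 2 → MatchID = J33 ✓
HomeTeam=H64: rows 3, 16 → MatchID = J23, J23 ✓
HomeTeam=H49: row 4 → MatchID = J54 ✓
HomeTeam=H15: row 5 → MatchID = J49 ✓
HomeTeam=H90: row 6 → MatchID = J25 ✓
HomeTeam=H24: rows 7, 9 → MatchID = J62, J62 ✓
HomeTeam=H27: row 8 → MatchID = J60 ✓
HomeTeam=H81: rows 10, 14 → MatchID = J13, J13 ✓
HomeTeam=H80: row 11 → MatchID = J58 ✓
HomeTeam=H12: row 13 → MatchID = J88 ✓
HomeTeam=H51: row 15 → MatchID = J38 ✓
Two rows agree on HomeTeam but differ on MatchID, so HomeTeam → MatchID does not hold.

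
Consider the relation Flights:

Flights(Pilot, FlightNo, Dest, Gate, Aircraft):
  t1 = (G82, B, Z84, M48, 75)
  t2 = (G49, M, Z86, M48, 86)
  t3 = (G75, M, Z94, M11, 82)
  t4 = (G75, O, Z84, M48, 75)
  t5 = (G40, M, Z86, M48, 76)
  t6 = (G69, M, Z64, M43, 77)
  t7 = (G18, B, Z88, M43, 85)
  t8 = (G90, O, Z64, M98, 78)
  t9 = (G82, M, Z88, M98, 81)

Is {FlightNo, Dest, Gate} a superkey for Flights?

Rows 2 and 5 have the same {FlightNo, Dest, Gate} value (FlightNo=M, Dest=Z86, Gate=M48) but are distinct tuples, so {FlightNo, Dest, Gate} does not determine every attribute — not a superkey.

No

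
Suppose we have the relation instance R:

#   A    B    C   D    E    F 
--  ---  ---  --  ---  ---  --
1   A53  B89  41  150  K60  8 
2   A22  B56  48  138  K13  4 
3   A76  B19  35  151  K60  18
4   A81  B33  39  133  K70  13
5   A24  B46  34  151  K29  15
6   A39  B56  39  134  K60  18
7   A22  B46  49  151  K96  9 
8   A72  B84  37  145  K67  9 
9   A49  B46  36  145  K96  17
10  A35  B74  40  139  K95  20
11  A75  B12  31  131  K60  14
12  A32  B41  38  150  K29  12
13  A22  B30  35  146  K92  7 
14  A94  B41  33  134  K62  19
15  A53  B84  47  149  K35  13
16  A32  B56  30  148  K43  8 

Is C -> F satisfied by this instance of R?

No

C=41: row 1 → F = 8 ✓
C=48: row 2 → F = 4 ✓
C=35: rows 3, 13 → F takes values {18, 7} — violation
C=39: rows 4, 6 → F takes values {13, 18} — violation
C=34: row 5 → F = 15 ✓
C=49: row 7 → F = 9 ✓
C=37: row 8 → F = 9 ✓
C=36: row 9 → F = 17 ✓
C=40: row 10 → F = 20 ✓
C=31: row 11 → F = 14 ✓
C=38: row 12 → F = 12 ✓
C=33: row 14 → F = 19 ✓
C=47: row 15 → F = 13 ✓
C=30: row 16 → F = 8 ✓
Two rows agree on C but differ on F, so C -> F does not hold.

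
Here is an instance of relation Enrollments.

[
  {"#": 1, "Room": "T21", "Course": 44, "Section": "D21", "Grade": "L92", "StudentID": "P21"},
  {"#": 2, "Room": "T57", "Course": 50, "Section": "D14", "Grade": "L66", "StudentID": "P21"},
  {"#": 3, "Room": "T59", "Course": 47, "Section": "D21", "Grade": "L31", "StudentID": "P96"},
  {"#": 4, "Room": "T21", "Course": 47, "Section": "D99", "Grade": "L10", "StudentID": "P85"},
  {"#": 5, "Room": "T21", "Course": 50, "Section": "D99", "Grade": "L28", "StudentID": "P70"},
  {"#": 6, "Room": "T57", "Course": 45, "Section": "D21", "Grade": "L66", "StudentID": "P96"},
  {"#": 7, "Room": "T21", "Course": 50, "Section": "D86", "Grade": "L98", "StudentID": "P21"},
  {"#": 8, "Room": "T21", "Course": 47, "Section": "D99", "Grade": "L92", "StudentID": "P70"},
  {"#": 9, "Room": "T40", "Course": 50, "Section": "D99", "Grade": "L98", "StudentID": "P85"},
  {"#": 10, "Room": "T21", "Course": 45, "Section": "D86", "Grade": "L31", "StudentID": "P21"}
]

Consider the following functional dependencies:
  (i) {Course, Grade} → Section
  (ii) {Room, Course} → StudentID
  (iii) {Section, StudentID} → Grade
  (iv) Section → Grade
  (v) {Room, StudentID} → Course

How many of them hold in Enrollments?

0

(i) {Course, Grade} → Section: (Course=50, Grade=L98): rows 7, 9 → Section takes values {D86, D99} — violation — fails.
(ii) {Room, Course} → StudentID: (Room=T21, Course=47): rows 4, 8 → StudentID takes values {P85, P70} — violation; (Room=T21, Course=50): rows 5, 7 → StudentID takes values {P70, P21} — violation — fails.
(iii) {Section, StudentID} → Grade: (Section=D21, StudentID=P96): rows 3, 6 → Grade takes values {L31, L66} — violation; (Section=D99, StudentID=P85): rows 4, 9 → Grade takes values {L10, L98} — violation; (Section=D99, StudentID=P70): rows 5, 8 → Grade takes values {L28, L92} — violation; (Section=D86, StudentID=P21): rows 7, 10 → Grade takes values {L98, L31} — violation — fails.
(iv) Section → Grade: Section=D21: rows 1, 3, 6 → Grade takes values {L92, L31, L66} — violation; Section=D99: rows 4, 5, 8, 9 → Grade takes values {L10, L28, L92, L98} — violation; Section=D86: rows 7, 10 → Grade takes values {L98, L31} — violation — fails.
(v) {Room, StudentID} → Course: (Room=T21, StudentID=P21): rows 1, 7, 10 → Course takes values {44, 50, 45} — violation; (Room=T21, StudentID=P70): rows 5, 8 → Course takes values {50, 47} — violation — fails.
None of the 5 dependencies hold.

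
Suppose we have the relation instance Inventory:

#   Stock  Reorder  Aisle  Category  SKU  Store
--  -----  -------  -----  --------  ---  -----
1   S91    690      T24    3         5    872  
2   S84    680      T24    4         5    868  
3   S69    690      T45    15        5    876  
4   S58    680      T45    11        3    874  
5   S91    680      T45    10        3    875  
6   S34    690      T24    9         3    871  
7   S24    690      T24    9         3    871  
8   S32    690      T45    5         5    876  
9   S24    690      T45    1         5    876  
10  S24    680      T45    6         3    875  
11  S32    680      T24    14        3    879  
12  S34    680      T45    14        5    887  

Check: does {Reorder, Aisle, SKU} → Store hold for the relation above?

(Reorder=690, Aisle=T24, SKU=5): row 1 → Store = 872 ✓
(Reorder=680, Aisle=T24, SKU=5): row 2 → Store = 868 ✓
(Reorder=690, Aisle=T45, SKU=5): rows 3, 8, 9 → Store = 876, 876, 876 ✓
(Reorder=680, Aisle=T45, SKU=3): rows 4, 5, 10 → Store takes values {874, 875} — violation
(Reorder=690, Aisle=T24, SKU=3): rows 6, 7 → Store = 871, 871 ✓
(Reorder=680, Aisle=T24, SKU=3): row 11 → Store = 879 ✓
(Reorder=680, Aisle=T45, SKU=5): row 12 → Store = 887 ✓
Two rows agree on {Reorder, Aisle, SKU} but differ on Store, so {Reorder, Aisle, SKU} → Store does not hold.

No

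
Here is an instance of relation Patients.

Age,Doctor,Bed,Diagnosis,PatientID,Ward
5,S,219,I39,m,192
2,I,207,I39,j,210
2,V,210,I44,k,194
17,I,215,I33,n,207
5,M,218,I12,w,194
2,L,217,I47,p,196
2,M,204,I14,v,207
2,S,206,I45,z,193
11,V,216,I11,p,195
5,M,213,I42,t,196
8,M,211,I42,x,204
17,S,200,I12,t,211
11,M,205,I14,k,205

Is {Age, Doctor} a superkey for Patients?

Two distinct rows share (Age=5, Doctor=M), so {Age, Doctor} does not determine every attribute — not a superkey.

No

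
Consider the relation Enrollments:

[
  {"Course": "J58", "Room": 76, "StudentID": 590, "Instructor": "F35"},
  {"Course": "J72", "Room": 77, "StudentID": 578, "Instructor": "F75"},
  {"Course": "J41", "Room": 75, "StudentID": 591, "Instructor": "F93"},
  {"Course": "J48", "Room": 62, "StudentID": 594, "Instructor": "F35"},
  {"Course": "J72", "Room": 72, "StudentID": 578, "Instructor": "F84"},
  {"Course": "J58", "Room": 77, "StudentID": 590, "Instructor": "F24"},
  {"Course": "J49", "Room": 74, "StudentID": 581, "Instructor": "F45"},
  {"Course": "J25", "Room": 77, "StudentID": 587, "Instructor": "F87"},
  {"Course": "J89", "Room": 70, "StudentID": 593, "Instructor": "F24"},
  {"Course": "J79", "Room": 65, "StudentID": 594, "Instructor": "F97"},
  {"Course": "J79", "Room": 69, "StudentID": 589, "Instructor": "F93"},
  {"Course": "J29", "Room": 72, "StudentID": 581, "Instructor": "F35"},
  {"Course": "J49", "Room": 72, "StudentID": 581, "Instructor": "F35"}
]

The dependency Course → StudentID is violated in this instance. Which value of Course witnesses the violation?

Course=J58: 2 rows → StudentID = 590, 590 ✓
Course=J72: 2 rows → StudentID = 578, 578 ✓
Course=J41: 1 row → StudentID = 591 ✓
Course=J48: 1 row → StudentID = 594 ✓
Course=J49: 2 rows → StudentID = 581, 581 ✓
Course=J25: 1 row → StudentID = 587 ✓
Course=J89: 1 row → StudentID = 593 ✓
Course=J79: 2 rows → StudentID takes values {594, 589} — violation
Course=J29: 1 row → StudentID = 581 ✓
The only Course value with inconsistent StudentID is Course=J79.

J79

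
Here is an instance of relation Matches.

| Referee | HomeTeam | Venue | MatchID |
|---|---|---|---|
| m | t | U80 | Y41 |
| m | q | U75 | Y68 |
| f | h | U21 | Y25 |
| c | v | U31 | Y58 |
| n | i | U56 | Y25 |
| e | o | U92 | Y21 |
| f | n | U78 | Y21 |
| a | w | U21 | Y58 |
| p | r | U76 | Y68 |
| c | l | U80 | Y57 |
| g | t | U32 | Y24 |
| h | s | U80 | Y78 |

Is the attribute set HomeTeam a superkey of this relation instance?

No

Two distinct rows share HomeTeam=t, so HomeTeam does not determine every attribute — not a superkey.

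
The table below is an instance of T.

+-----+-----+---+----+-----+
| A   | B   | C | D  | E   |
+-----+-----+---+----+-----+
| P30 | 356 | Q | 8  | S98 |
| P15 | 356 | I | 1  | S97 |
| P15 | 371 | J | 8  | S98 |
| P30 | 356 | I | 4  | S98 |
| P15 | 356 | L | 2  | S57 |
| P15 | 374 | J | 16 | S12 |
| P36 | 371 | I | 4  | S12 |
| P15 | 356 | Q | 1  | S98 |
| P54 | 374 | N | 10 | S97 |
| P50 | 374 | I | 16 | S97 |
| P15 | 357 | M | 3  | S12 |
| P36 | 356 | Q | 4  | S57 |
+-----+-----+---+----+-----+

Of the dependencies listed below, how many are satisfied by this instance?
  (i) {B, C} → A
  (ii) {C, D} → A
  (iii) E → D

0

(i) {B, C} → A: (B=356, C=Q): 3 rows → A takes values {P30, P15, P36} — violation; (B=356, C=I): 2 rows → A takes values {P15, P30} — violation — fails.
(ii) {C, D} → A: (C=I, D=4): 2 rows → A takes values {P30, P36} — violation — fails.
(iii) E → D: E=S98: 4 rows → D takes values {8, 4, 1} — violation; E=S97: 3 rows → D takes values {1, 10, 16} — violation; E=S57: 2 rows → D takes values {2, 4} — violation; E=S12: 3 rows → D takes values {16, 4, 3} — violation — fails.
None of the 3 dependencies hold.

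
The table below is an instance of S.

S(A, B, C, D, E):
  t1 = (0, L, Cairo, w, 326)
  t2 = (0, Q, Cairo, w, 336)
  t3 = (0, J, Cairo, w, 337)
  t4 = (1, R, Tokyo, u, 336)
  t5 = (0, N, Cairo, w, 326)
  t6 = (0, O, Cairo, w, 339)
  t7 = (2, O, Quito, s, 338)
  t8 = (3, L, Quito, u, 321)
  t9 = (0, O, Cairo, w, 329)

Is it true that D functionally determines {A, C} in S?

D=w: rows 1, 2, 3, 5, 6, 9 → {A,C} = (0, Cairo), (0, Cairo), (0, Cairo), (0, Cairo), (0, Cairo), (0, Cairo) ✓
D=u: rows 4, 8 → {A,C} takes values {(1, Tokyo), (3, Quito)} — violation
D=s: row 7 → {A,C} = (2, Quito) ✓
Two rows agree on D but differ on {A, C}, so D -> {A, C} does not hold.

No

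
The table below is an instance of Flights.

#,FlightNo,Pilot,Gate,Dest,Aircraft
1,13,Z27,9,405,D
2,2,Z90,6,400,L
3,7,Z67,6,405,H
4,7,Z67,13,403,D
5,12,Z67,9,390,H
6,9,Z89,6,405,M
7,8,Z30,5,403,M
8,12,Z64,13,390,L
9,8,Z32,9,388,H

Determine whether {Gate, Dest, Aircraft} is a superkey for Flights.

All 9 rows have distinct {Gate, Dest, Aircraft} values, so {Gate, Dest, Aircraft} → (all attributes) holds and {Gate, Dest, Aircraft} is a superkey.

Yes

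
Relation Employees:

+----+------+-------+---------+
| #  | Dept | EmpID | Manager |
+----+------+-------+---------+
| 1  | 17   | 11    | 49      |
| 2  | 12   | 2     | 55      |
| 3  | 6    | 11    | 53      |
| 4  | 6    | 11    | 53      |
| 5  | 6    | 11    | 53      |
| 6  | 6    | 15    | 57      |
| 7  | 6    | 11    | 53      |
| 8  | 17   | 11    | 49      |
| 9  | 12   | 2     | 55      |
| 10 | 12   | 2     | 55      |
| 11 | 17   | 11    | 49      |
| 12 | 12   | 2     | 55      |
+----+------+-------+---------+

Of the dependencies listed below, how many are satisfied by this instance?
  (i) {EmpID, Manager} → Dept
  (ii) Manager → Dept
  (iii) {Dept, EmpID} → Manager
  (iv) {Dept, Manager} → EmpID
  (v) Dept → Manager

(i) {EmpID, Manager} → Dept: every LHS value maps to a single RHS value — holds.
(ii) Manager → Dept: every LHS value maps to a single RHS value — holds.
(iii) {Dept, EmpID} → Manager: every LHS value maps to a single RHS value — holds.
(iv) {Dept, Manager} → EmpID: every LHS value maps to a single RHS value — holds.
(v) Dept → Manager: Dept=6: rows 3, 4, 5, 6, 7 → Manager takes values {53, 57} — violation — fails.
4 of the 5 dependencies hold.

4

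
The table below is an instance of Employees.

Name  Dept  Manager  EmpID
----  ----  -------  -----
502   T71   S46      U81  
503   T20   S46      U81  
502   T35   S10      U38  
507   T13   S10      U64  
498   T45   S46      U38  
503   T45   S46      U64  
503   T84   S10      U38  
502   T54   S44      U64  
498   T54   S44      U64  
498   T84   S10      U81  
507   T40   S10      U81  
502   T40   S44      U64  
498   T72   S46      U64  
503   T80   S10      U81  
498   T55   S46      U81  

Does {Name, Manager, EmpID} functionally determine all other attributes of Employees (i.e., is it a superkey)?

No

Two distinct rows share (Name=502, Manager=S44, EmpID=U64), so {Name, Manager, EmpID} does not determine every attribute — not a superkey.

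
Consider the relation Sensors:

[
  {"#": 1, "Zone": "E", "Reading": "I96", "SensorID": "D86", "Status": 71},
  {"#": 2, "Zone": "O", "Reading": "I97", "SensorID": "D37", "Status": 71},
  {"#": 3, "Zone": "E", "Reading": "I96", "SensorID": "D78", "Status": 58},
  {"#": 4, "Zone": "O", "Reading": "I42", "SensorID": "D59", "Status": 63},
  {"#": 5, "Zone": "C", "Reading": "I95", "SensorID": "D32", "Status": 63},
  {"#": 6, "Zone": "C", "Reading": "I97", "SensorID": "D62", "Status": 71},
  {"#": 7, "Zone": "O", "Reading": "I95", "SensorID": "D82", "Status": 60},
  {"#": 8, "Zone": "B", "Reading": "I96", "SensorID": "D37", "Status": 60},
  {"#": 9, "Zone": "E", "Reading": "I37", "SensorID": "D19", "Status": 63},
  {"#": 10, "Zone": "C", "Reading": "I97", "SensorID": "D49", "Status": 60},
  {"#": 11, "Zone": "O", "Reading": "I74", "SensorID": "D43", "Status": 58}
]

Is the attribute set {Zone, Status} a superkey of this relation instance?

Yes

All 11 rows have distinct {Zone, Status} values, so {Zone, Status} → (all attributes) holds and {Zone, Status} is a superkey.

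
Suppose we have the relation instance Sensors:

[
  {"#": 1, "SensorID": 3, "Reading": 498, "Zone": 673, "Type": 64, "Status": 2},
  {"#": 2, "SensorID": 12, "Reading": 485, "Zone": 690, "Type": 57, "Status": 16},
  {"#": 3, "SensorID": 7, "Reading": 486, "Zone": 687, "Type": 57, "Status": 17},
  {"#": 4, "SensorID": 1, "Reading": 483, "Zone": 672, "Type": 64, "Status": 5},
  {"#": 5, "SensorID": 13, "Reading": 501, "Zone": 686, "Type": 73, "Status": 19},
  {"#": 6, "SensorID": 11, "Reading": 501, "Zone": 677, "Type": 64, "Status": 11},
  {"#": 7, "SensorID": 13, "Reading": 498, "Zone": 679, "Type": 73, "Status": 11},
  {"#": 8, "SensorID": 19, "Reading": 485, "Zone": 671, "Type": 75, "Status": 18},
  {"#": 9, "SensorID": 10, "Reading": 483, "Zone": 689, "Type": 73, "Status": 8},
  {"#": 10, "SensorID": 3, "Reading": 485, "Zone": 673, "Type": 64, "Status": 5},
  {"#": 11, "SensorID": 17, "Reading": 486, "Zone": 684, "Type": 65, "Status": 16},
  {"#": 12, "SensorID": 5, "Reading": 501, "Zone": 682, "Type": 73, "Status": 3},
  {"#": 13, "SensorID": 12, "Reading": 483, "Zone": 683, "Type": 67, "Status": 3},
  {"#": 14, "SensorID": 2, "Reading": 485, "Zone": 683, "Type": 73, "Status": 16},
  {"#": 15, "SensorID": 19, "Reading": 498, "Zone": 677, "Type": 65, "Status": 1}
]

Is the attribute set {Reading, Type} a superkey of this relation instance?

Rows 5 and 12 have the same {Reading, Type} value (Reading=501, Type=73) but are distinct tuples, so {Reading, Type} does not determine every attribute — not a superkey.

No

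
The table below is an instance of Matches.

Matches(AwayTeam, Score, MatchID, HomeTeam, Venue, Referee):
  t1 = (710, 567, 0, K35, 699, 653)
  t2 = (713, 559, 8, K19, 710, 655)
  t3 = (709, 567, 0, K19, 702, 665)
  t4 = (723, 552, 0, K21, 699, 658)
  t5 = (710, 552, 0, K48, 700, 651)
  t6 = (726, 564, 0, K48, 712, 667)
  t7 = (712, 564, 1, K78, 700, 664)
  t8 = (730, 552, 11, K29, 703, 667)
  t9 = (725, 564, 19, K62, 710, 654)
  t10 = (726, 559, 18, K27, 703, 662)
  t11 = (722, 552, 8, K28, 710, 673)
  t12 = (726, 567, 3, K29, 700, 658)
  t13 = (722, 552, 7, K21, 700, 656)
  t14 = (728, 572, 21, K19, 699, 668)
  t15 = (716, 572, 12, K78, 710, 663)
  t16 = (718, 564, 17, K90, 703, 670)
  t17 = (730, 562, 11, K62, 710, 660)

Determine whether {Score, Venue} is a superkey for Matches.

No

Rows 5 and 13 have the same {Score, Venue} value (Score=552, Venue=700) but are distinct tuples, so {Score, Venue} does not determine every attribute — not a superkey.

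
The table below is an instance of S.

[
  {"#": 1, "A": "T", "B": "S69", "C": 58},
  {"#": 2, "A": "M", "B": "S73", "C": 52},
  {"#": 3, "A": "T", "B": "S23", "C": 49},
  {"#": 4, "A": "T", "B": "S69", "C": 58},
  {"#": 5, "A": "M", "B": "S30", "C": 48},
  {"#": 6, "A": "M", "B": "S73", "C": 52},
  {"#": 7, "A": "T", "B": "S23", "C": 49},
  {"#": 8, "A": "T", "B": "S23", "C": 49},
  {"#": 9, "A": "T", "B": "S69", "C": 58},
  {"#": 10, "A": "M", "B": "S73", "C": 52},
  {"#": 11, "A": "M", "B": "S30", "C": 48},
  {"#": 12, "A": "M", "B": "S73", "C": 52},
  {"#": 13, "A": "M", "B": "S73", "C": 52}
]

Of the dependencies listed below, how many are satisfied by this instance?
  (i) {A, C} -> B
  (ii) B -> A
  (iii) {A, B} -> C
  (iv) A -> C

3

(i) {A, C} -> B: every LHS value maps to a single RHS value — holds.
(ii) B -> A: every LHS value maps to a single RHS value — holds.
(iii) {A, B} -> C: every LHS value maps to a single RHS value — holds.
(iv) A -> C: A=T: rows 1, 3, 4, 7, 8, 9 → C takes values {58, 49} — violation; A=M: rows 2, 5, 6, 10, 11, 12, 13 → C takes values {52, 48} — violation — fails.
3 of the 4 dependencies hold.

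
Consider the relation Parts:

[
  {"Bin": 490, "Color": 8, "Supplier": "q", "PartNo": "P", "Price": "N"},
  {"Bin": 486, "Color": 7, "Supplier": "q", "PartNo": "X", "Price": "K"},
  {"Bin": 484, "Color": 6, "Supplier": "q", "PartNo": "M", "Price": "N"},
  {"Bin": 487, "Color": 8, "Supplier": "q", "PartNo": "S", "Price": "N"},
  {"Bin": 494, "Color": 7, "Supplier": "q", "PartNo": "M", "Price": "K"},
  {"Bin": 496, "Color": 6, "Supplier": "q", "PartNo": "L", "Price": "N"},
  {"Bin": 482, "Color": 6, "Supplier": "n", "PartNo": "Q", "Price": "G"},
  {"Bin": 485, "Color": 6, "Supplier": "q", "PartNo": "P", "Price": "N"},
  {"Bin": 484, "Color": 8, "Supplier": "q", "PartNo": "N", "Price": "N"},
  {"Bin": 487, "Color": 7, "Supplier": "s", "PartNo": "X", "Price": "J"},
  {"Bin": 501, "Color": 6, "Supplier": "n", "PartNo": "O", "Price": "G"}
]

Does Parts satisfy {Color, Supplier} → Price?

Yes

(Color=8, Supplier=q): 3 rows → Price = N, N, N ✓
(Color=7, Supplier=q): 2 rows → Price = K, K ✓
(Color=6, Supplier=q): 3 rows → Price = N, N, N ✓
(Color=6, Supplier=n): 2 rows → Price = G, G ✓
(Color=7, Supplier=s): 1 row → Price = J ✓
Every {Color, Supplier} value is associated with a single Price value, so {Color, Supplier} → Price holds.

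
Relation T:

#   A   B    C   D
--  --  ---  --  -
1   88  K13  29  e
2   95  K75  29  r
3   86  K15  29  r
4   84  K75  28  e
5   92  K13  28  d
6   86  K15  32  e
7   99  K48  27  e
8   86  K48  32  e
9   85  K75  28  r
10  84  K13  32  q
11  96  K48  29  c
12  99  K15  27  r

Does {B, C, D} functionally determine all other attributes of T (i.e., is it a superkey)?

Yes

All 12 rows have distinct {B, C, D} values, so {B, C, D} → (all attributes) holds and {B, C, D} is a superkey.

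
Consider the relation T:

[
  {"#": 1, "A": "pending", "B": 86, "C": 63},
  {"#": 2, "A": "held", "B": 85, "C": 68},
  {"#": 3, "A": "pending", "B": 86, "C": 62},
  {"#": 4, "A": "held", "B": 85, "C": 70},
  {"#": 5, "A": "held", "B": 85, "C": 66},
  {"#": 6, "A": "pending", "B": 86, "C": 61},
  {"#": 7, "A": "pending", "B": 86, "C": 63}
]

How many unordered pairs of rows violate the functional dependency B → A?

B=86: all 4 rows agree on A — 0 pairs.
B=85: all 3 rows agree on A — 0 pairs.

0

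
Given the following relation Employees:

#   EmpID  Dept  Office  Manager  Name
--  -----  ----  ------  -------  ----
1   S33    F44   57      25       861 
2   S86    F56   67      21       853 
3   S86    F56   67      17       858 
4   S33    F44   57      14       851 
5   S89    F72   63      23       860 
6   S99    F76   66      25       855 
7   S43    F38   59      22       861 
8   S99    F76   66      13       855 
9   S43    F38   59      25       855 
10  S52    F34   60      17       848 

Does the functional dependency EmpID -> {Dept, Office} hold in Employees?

EmpID=S33: rows 1, 4 → {Dept,Office} = (F44, 57), (F44, 57) ✓
EmpID=S86: rows 2, 3 → {Dept,Office} = (F56, 67), (F56, 67) ✓
EmpID=S89: row 5 → {Dept,Office} = (F72, 63) ✓
EmpID=S99: rows 6, 8 → {Dept,Office} = (F76, 66), (F76, 66) ✓
EmpID=S43: rows 7, 9 → {Dept,Office} = (F38, 59), (F38, 59) ✓
EmpID=S52: row 10 → {Dept,Office} = (F34, 60) ✓
Every EmpID value is associated with a single {Dept, Office} value, so EmpID -> {Dept, Office} holds.

Yes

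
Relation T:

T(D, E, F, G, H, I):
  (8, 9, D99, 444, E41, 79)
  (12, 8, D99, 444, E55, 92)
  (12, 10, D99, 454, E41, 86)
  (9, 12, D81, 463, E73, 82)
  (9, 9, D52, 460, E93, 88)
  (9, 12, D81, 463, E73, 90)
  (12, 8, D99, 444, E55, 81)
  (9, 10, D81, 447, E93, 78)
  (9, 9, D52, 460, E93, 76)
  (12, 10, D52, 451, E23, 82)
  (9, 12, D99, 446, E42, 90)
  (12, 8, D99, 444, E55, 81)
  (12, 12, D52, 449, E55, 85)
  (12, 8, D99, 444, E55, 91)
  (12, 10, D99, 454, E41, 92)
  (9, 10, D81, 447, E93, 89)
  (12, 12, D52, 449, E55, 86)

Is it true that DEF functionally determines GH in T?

Yes

(D=8, E=9, F=D99): 1 row → {G,H} = (444, E41) ✓
(D=12, E=8, F=D99): 4 rows → {G,H} = (444, E55), (444, E55), (444, E55), (444, E55) ✓
(D=12, E=10, F=D99): 2 rows → {G,H} = (454, E41), (454, E41) ✓
(D=9, E=12, F=D81): 2 rows → {G,H} = (463, E73), (463, E73) ✓
(D=9, E=9, F=D52): 2 rows → {G,H} = (460, E93), (460, E93) ✓
(D=9, E=10, F=D81): 2 rows → {G,H} = (447, E93), (447, E93) ✓
(D=12, E=10, F=D52): 1 row → {G,H} = (451, E23) ✓
(D=9, E=12, F=D99): 1 row → {G,H} = (446, E42) ✓
(D=12, E=12, F=D52): 2 rows → {G,H} = (449, E55), (449, E55) ✓
Every DEF value is associated with a single GH value, so DEF -> GH holds.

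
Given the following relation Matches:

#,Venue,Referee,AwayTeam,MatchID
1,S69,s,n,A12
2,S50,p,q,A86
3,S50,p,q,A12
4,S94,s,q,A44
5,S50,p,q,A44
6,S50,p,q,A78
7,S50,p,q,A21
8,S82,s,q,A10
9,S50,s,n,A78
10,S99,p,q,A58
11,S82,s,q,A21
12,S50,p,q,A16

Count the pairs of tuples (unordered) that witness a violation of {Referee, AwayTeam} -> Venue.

(Referee=s, AwayTeam=n): violating pairs (1,9) — 1 pair.
(Referee=p, AwayTeam=q): violating pairs (2,10), (3,10), (5,10), (6,10), (7,10), (10,12) — 6 pairs.
(Referee=s, AwayTeam=q): violating pairs (4,8), (4,11) — 2 pairs.

9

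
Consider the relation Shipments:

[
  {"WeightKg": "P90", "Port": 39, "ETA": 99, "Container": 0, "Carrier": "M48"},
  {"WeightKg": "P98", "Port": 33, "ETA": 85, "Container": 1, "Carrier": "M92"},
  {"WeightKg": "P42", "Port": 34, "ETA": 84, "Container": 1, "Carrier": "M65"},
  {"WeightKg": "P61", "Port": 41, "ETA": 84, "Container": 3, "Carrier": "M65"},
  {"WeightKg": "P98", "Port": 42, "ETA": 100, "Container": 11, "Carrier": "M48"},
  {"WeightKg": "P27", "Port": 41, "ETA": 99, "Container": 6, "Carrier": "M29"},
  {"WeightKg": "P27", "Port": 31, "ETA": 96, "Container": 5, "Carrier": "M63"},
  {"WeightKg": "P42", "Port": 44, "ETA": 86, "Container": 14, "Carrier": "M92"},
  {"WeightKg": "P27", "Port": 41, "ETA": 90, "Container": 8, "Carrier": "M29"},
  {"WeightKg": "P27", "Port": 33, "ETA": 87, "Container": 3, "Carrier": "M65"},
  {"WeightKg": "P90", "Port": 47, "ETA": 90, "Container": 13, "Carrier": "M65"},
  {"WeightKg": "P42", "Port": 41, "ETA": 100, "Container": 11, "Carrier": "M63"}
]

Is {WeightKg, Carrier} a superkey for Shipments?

No

Two distinct rows share (WeightKg=P27, Carrier=M29), so {WeightKg, Carrier} does not determine every attribute — not a superkey.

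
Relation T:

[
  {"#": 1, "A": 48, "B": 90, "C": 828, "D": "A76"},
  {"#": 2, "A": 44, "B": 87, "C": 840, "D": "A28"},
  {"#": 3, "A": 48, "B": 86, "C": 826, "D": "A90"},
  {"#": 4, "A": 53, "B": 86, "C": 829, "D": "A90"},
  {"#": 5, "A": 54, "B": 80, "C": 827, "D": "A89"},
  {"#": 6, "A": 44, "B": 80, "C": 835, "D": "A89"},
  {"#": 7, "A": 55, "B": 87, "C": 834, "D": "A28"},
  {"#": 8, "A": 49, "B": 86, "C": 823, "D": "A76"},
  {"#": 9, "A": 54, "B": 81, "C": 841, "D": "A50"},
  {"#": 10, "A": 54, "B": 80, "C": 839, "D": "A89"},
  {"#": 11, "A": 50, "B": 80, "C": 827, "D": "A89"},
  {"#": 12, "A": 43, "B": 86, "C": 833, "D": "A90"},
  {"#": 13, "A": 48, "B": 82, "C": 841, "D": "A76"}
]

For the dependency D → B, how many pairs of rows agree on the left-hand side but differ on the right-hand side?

3

D=A76: violating pairs (1,8), (1,13), (8,13) — 3 pairs.
D=A28: all 2 rows agree on B — 0 pairs.
D=A90: all 3 rows agree on B — 0 pairs.
D=A89: all 4 rows agree on B — 0 pairs.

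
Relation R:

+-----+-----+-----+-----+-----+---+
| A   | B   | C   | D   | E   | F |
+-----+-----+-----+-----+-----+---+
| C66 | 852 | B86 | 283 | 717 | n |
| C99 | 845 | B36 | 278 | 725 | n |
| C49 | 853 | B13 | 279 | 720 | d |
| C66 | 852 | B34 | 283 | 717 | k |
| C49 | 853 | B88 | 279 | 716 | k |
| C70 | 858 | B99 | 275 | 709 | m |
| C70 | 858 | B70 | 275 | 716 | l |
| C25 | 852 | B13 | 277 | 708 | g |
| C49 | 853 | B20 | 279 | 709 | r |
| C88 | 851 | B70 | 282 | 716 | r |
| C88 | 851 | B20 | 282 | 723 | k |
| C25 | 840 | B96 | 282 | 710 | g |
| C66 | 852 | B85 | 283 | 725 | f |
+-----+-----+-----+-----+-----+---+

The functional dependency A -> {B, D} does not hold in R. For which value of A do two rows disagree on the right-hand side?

C25

A=C66: 3 rows → {B,D} = (852, 283), (852, 283), (852, 283) ✓
A=C99: 1 row → {B,D} = (845, 278) ✓
A=C49: 3 rows → {B,D} = (853, 279), (853, 279), (853, 279) ✓
A=C70: 2 rows → {B,D} = (858, 275), (858, 275) ✓
A=C25: 2 rows → {B,D} takes values {(852, 277), (840, 282)} — violation
A=C88: 2 rows → {B,D} = (851, 282), (851, 282) ✓
The only A value with inconsistent RHS is A=C25.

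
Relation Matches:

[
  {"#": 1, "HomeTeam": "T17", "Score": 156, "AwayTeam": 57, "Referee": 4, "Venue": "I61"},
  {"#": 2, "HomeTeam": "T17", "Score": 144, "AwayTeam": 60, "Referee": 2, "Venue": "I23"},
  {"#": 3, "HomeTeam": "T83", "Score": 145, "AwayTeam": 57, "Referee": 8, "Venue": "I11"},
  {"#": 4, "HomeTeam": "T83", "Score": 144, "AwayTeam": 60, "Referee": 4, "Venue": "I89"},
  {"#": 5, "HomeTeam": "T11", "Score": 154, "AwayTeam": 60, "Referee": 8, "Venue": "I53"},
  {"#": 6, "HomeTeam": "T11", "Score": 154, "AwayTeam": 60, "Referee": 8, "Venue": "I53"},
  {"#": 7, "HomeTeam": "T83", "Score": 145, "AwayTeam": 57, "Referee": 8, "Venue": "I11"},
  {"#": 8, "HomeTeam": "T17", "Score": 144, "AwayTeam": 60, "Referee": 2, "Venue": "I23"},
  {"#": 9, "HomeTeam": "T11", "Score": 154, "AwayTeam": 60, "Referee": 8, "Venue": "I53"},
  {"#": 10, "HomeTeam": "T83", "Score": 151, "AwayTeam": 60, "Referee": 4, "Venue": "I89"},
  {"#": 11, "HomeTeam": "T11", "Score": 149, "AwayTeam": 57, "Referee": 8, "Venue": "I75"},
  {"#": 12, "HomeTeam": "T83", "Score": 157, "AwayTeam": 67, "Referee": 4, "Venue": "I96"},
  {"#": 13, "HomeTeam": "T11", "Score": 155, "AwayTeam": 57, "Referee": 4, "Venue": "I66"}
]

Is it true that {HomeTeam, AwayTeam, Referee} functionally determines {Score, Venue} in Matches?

No

(HomeTeam=T17, AwayTeam=57, Referee=4): row 1 → {Score,Venue} = (156, I61) ✓
(HomeTeam=T17, AwayTeam=60, Referee=2): rows 2, 8 → {Score,Venue} = (144, I23), (144, I23) ✓
(HomeTeam=T83, AwayTeam=57, Referee=8): rows 3, 7 → {Score,Venue} = (145, I11), (145, I11) ✓
(HomeTeam=T83, AwayTeam=60, Referee=4): rows 4, 10 → {Score,Venue} takes values {(144, I89), (151, I89)} — violation
(HomeTeam=T11, AwayTeam=60, Referee=8): rows 5, 6, 9 → {Score,Venue} = (154, I53), (154, I53), (154, I53) ✓
(HomeTeam=T11, AwayTeam=57, Referee=8): row 11 → {Score,Venue} = (149, I75) ✓
(HomeTeam=T83, AwayTeam=67, Referee=4): row 12 → {Score,Venue} = (157, I96) ✓
(HomeTeam=T11, AwayTeam=57, Referee=4): row 13 → {Score,Venue} = (155, I66) ✓
Two rows agree on {HomeTeam, AwayTeam, Referee} but differ on {Score, Venue}, so {HomeTeam, AwayTeam, Referee} -> {Score, Venue} does not hold.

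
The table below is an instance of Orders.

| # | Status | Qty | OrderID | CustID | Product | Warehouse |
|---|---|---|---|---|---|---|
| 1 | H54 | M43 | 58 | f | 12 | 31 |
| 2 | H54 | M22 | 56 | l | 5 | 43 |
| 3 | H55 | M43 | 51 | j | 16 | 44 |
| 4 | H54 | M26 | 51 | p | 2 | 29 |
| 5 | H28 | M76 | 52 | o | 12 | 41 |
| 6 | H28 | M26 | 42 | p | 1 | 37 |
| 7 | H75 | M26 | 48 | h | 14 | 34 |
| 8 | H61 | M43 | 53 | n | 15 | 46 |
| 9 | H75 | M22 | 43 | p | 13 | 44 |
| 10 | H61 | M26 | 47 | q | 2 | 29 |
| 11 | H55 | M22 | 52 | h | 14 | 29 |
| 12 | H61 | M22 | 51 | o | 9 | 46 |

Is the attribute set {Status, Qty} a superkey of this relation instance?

Yes

All 12 rows have distinct {Status, Qty} values, so {Status, Qty} → (all attributes) holds and {Status, Qty} is a superkey.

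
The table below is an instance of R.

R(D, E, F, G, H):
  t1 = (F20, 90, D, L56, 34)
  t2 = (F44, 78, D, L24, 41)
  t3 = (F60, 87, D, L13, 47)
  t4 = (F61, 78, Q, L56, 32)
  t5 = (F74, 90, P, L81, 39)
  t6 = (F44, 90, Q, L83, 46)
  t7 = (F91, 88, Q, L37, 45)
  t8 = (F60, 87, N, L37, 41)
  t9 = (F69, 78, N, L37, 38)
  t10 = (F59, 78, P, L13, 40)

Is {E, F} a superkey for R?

Yes

All 10 rows have distinct {E, F} values, so {E, F} → (all attributes) holds and {E, F} is a superkey.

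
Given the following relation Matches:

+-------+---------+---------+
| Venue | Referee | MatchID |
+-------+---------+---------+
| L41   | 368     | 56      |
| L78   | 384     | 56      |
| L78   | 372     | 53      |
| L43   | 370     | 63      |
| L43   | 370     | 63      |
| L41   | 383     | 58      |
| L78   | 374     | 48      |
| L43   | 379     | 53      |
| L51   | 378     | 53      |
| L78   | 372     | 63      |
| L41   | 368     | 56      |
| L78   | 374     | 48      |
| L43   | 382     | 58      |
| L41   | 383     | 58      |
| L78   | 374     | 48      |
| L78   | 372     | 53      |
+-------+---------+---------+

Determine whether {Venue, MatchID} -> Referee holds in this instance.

Yes

(Venue=L41, MatchID=56): 2 rows → Referee = 368, 368 ✓
(Venue=L78, MatchID=56): 1 row → Referee = 384 ✓
(Venue=L78, MatchID=53): 2 rows → Referee = 372, 372 ✓
(Venue=L43, MatchID=63): 2 rows → Referee = 370, 370 ✓
(Venue=L41, MatchID=58): 2 rows → Referee = 383, 383 ✓
(Venue=L78, MatchID=48): 3 rows → Referee = 374, 374, 374 ✓
(Venue=L43, MatchID=53): 1 row → Referee = 379 ✓
(Venue=L51, MatchID=53): 1 row → Referee = 378 ✓
(Venue=L78, MatchID=63): 1 row → Referee = 372 ✓
(Venue=L43, MatchID=58): 1 row → Referee = 382 ✓
Every {Venue, MatchID} value is associated with a single Referee value, so {Venue, MatchID} -> Referee holds.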